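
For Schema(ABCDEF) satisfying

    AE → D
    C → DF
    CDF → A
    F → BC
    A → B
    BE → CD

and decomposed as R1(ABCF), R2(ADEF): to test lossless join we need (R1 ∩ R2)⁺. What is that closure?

R1 ∩ R2 = {AF}.
F → BC applies, adding BC
C → DF applies, adding D
Closure: {ABCDF}.

ABCDF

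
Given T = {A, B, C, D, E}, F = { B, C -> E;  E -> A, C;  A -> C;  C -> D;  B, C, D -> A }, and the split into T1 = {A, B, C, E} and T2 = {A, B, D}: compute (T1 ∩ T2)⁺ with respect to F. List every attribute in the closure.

A, B, C, D, E

T1 ∩ T2 = {A, B}.
A → C applies, adding C
C → D applies, adding D
B, C → E applies, adding E
Closure: {A, B, C, D, E}.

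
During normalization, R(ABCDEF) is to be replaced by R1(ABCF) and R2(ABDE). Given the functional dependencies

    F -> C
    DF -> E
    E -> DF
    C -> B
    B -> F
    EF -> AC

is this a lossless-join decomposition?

Common attributes: R1 ∩ R2 = {AB}.
Closure of {AB}: B → F applies, adding F; F → C applies, adding C. So (AB)⁺ = {ABCF}.
This closure contains every attribute of R1, so R1 ∩ R2 → R1. The join is lossless.

Yes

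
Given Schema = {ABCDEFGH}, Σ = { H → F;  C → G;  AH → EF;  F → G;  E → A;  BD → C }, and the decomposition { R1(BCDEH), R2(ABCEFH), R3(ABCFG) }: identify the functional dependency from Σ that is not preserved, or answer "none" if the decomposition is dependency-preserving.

H → F lies within R2.
C → G lies within R3.
AH → EF lies within R2.
F → G lies within R3.
E → A lies within R2.
BD → C lies within R1.
Every dependency is enforceable on the fragments, so the decomposition is dependency-preserving.

none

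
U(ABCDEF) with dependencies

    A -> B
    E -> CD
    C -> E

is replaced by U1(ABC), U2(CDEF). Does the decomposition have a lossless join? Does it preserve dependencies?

Lossless test: (C)⁺ = {CDE}, which is a superkey of neither fragment — lossy.
Dependency preservation: every FD's attributes lie within a single fragment, so each can be enforced locally — preserved.

lossy but dependency-preserving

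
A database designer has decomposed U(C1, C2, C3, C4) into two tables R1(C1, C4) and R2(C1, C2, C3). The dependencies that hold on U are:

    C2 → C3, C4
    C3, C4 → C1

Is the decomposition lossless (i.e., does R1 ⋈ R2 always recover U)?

No

Common attributes: R1 ∩ R2 = {C1}.
No dependency enlarges {C1}, so (C1)⁺ = {C1}.
The closure contains neither all of R1 = {C1, C4} nor all of R2 = {C1, C2, C3}, so the common attributes are not a superkey of either fragment. The join is lossy.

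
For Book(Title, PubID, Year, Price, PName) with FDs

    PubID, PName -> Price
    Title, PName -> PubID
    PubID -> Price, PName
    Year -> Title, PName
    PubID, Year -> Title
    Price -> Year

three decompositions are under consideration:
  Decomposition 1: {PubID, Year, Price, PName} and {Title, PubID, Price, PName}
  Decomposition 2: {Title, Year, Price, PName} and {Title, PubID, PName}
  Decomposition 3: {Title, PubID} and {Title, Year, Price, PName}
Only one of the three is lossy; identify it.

Decomposition 1: common = {PubID, Price, PName}, closure = {Title, PubID, Year, Price, PName} → lossless.
Decomposition 2: common = {Title, PName}, closure = {Title, PubID, Year, Price, PName} → lossless.
Decomposition 3: common = {Title}, closure = {Title} → lossy.

Decomposition 3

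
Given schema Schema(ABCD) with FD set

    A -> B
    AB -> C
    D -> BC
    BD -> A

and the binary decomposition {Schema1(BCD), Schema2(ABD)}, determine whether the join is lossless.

Yes

Common attributes: Schema1 ∩ Schema2 = {BD}.
Closure of {BD}: D → BC applies, adding C; BD → A applies, adding A. So (BD)⁺ = {ABCD}.
This closure contains every attribute of Schema1, so Schema1 ∩ Schema2 → Schema1. The join is lossless.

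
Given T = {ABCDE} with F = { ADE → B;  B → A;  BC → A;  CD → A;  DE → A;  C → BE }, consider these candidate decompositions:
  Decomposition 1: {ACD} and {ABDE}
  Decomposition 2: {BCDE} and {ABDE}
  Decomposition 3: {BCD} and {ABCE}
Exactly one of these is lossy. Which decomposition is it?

Decomposition 1

Decomposition 1: common = {AD}, closure = {AD} → lossy.
Decomposition 2: common = {BDE}, closure = {ABDE} → lossless.
Decomposition 3: common = {BC}, closure = {ABCE} → lossless.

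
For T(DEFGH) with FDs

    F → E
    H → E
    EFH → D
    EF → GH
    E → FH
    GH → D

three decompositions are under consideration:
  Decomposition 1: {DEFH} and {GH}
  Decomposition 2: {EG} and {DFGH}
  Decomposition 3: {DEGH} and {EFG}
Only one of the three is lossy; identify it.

Decomposition 2

Decomposition 1: common = {H}, closure = {DEFGH} → lossless.
Decomposition 2: common = {G}, closure = {G} → lossy.
Decomposition 3: common = {EG}, closure = {DEFGH} → lossless.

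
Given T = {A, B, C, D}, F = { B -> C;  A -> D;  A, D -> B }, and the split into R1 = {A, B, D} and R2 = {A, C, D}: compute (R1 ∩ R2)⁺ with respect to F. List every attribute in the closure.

A, B, C, D

R1 ∩ R2 = {A, D}.
A, D → B applies, adding B
B → C applies, adding C
Closure: {A, B, C, D}.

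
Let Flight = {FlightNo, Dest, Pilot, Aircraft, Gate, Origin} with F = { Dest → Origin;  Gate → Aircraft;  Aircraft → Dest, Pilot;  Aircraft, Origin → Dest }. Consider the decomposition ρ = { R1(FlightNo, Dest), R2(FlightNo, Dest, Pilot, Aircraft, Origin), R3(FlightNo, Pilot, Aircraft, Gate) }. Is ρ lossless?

Yes

Chase test. Columns are FlightNo, Dest, Pilot, Aircraft, Gate, Origin; row i has aⱼ where attribute j ∈ Ri, else bᵢⱼ.
Initial tableau (one row per fragment):
  row 1: a1 a2 b13 b14 b15 b16
  row 2: a1 a2 a3 a4 b25 a6
  row 3: a1 b32 a3 a4 a5 b36
Rows 1 and 2 agree on Dest; apply Dest→Origin and equate their Origin entries.
Rows 2 and 3 agree on Aircraft; apply Aircraft→Dest, Pilot and equate their Dest, Pilot entries.
Rows 1 and 3 agree on Dest; apply Dest→Origin and equate their Origin entries.
Row 3 is now all distinguished symbols — the join is lossless.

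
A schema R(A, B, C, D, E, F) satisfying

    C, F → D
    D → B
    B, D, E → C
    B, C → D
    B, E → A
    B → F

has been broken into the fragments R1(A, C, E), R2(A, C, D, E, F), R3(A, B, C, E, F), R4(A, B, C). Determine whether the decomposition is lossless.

Yes

Chase test. Columns are A, B, C, D, E, F; row i has aⱼ where attribute j ∈ Ri, else bᵢⱼ.
Initial tableau (one row per fragment):
  row 1: a1 b12 a3 b14 a5 b16
  row 2: a1 b22 a3 a4 a5 a6
  row 3: a1 a2 a3 b34 a5 a6
  row 4: a1 a2 a3 b44 b45 b46
Rows 2 and 3 agree on C, F; apply C, F→D and equate their D entries.
Rows 2 and 3 agree on D; apply D→B and equate their B entries.
Rows 2 and 4 agree on B, C; apply B, C→D and equate their D entries.
Rows 2 and 4 agree on B; apply B→F and equate their F entries.
Row 2 is now all distinguished symbols — the join is lossless.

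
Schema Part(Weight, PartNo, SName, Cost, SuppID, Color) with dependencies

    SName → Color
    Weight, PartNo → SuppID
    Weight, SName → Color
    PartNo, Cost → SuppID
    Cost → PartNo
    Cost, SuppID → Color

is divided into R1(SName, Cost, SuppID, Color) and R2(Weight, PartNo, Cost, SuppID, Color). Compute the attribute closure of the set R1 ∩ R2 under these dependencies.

R1 ∩ R2 = {Cost, SuppID, Color}.
Cost → PartNo applies, adding PartNo
Closure: {PartNo, Cost, SuppID, Color}.

PartNo, Cost, SuppID, Color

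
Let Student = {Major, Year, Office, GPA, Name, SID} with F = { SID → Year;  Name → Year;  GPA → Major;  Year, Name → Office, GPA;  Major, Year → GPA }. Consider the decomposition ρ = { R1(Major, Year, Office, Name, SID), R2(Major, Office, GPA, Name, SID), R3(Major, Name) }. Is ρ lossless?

Chase test. Columns are Major, Year, Office, GPA, Name, SID; row i has aⱼ where attribute j ∈ Ri, else bᵢⱼ.
Initial tableau (one row per fragment):
  row 1: a1 a2 a3 b14 a5 a6
  row 2: a1 b22 a3 a4 a5 a6
  row 3: a1 b32 b33 b34 a5 b36
Rows 1 and 2 agree on SID; apply SID→Year and equate their Year entries.
Rows 1 and 3 agree on Name; apply Name→Year and equate their Year entries.
Rows 1 and 2 agree on Year, Name; apply Year, Name→Office, GPA and equate their Office, GPA entries.
Rows 1 and 3 agree on Year, Name; apply Year, Name→Office, GPA and equate their Office, GPA entries.
Row 1 is now all distinguished symbols — the join is lossless.

Yes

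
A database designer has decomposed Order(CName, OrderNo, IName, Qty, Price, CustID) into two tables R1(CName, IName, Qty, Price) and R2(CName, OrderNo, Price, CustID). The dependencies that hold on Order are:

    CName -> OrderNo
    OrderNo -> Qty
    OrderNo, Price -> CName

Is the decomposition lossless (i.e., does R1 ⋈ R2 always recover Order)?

Common attributes: R1 ∩ R2 = {CName, Price}.
Closure of {CName, Price}: CName → OrderNo applies, adding OrderNo; OrderNo → Qty applies, adding Qty. So (CName, Price)⁺ = {CName, OrderNo, Qty, Price}.
The closure contains neither all of R1 = {CName, IName, Qty, Price} nor all of R2 = {CName, OrderNo, Price, CustID}, so the common attributes are not a superkey of either fragment. The join is lossy.

No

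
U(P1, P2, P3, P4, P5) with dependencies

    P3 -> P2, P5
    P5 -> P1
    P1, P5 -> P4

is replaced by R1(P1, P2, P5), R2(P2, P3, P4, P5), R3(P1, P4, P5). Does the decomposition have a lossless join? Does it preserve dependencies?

Lossless test (chase): Rows 1 and 2 agree on P5; apply P5→P1 and equate their P1 entries. Rows 1 and 2 agree on P1, P5; apply P1, P5→P4 and equate their P4 entries. Row 2 is now all distinguished symbols — the join is lossless.
Dependency preservation: every FD's attributes lie within a single fragment, so each can be enforced locally — preserved.

lossless and dependency-preserving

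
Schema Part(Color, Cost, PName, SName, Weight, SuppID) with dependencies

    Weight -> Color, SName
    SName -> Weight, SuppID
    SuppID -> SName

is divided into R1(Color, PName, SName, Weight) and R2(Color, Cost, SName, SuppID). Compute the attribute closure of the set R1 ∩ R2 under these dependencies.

R1 ∩ R2 = {Color, SName}.
SName → Weight, SuppID applies, adding Weight, SuppID
Closure: {Color, SName, Weight, SuppID}.

Color, SName, Weight, SuppID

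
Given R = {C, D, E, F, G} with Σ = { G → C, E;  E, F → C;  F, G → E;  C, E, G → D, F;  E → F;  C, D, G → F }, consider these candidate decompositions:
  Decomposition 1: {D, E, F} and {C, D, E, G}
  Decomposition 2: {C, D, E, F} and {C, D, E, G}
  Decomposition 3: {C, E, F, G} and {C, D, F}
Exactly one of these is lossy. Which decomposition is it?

Decomposition 3

Decomposition 1: common = {D, E}, closure = {C, D, E, F} → lossless.
Decomposition 2: common = {C, D, E}, closure = {C, D, E, F} → lossless.
Decomposition 3: common = {C, F}, closure = {C, F} → lossy.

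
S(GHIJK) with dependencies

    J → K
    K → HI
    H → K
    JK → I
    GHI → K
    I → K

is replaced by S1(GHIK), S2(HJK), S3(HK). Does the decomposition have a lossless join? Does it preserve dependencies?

lossy but dependency-preserving

Lossless test (chase): Rows 1 and 2 agree on K; apply K→HI and equate their HI entries. Rows 1 and 3 agree on K; apply K→HI and equate their HI entries. No row becomes fully distinguished — the join is lossy.
Dependency preservation: JK → I is not contained in any single fragment, but the restricted closure of its left-hand side across the fragments still reaches the right-hand side; the remaining FDs each lie inside some fragment. All dependencies are preserved.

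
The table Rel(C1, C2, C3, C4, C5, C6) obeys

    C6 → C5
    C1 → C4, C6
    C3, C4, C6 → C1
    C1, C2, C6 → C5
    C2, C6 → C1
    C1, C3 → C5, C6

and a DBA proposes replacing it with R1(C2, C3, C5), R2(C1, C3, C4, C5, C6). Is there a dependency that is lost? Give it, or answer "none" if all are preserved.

C2, C6 → C1

Check C2, C6 → C1: no single fragment contains all of {C1, C2, C6}, and the restricted closure of {C2, C6} across the fragments never reaches {C1}.
C6 → C5 is preserved.
C1 → C4, C6 is preserved.
C3, C4, C6 → C1 is preserved.
C1, C2, C6 → C5 is preserved.
C1, C3 → C5, C6 is preserved.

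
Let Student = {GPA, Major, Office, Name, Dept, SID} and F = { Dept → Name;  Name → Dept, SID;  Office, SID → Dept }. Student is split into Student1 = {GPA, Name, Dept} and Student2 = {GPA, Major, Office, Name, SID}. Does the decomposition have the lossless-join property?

Yes

Common attributes: Student1 ∩ Student2 = {GPA, Name}.
Closure of {GPA, Name}: Name → Dept, SID applies, adding Dept, SID. So (GPA, Name)⁺ = {GPA, Name, Dept, SID}.
This closure contains every attribute of Student1, so Student1 ∩ Student2 → Student1. The join is lossless.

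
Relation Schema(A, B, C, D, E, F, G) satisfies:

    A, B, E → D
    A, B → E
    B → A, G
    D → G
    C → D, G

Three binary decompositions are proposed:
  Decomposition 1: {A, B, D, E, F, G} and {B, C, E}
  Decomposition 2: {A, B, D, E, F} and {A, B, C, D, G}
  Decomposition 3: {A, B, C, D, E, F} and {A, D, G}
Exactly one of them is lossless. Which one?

Decomposition 1: common = {B, E}, closure = {A, B, D, E, G} → lossy.
Decomposition 2: common = {A, B, D}, closure = {A, B, D, E, G} → lossy.
Decomposition 3: common = {A, D}, closure = {A, D, G} → lossless.

Decomposition 3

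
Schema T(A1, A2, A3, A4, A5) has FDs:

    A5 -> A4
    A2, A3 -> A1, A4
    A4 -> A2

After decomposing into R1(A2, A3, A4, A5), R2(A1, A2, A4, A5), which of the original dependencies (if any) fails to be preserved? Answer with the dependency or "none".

Check A2, A3 → A1, A4: no single fragment contains all of {A1, A2, A3, A4}, and the restricted closure of {A2, A3} across the fragments never reaches {A1, A4}.
A5 → A4 is preserved.
A4 → A2 is preserved.

A2, A3 -> A1, A4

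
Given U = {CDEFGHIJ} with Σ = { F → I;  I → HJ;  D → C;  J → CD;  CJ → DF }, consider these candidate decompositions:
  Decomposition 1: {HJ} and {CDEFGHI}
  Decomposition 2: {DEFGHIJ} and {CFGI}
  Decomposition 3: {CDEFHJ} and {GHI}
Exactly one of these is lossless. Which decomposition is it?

Decomposition 2

Decomposition 1: common = {H}, closure = {H} → lossy.
Decomposition 2: common = {FGI}, closure = {CDFGHIJ} → lossless.
Decomposition 3: common = {H}, closure = {H} → lossy.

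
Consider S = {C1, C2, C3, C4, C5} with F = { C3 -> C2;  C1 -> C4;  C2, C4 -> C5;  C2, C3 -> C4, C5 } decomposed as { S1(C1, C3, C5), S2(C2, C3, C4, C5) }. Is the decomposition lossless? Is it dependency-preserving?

Lossless test: (C3, C5)⁺ = {C2, C3, C4, C5}, which contains all of one fragment — lossless.
Dependency preservation: the restricted closure of {C1} across the fragments never reaches {C4}, so C1 → C4 cannot be enforced without a join — not preserved.

lossless but not dependency-preserving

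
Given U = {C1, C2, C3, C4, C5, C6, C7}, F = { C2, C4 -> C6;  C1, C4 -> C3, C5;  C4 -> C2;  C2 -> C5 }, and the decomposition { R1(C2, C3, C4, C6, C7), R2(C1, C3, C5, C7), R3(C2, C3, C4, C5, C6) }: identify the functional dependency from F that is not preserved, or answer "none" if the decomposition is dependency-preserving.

Check C1, C4 → C3, C5: no single fragment contains all of {C1, C3, C4, C5}, and the restricted closure of {C1, C4} across the fragments never reaches {C3, C5}.
C2, C4 → C6 is preserved.
C4 → C2 is preserved.
C2 → C5 is preserved.

C1, C4 -> C3, C5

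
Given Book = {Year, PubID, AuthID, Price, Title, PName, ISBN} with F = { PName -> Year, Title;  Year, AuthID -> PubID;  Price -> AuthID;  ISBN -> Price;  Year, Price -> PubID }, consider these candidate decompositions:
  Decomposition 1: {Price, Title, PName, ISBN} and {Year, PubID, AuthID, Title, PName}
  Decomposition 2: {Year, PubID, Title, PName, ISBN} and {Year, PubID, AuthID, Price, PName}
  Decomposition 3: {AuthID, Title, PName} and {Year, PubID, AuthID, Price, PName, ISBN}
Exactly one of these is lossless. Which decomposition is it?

Decomposition 1: common = {Title, PName}, closure = {Year, Title, PName} → lossy.
Decomposition 2: common = {Year, PubID, PName}, closure = {Year, PubID, Title, PName} → lossy.
Decomposition 3: common = {AuthID, PName}, closure = {Year, PubID, AuthID, Title, PName} → lossless.

Decomposition 3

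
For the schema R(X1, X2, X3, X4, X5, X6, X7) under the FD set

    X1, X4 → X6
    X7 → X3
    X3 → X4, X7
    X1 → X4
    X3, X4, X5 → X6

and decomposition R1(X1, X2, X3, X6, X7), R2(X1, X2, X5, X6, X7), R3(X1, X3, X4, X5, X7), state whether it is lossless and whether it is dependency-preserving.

Lossless test (chase): Rows 1 and 2 agree on X7; apply X7→X3 and equate their X3 entries. Rows 1 and 2 agree on X3; apply X3→X4, X7 and equate their X4, X7 entries. Rows 1 and 3 agree on X3; apply X3→X4, X7 and equate their X4, X7 entries. Rows 2 and 3 agree on X3, X4, X5; apply X3, X4, X5→X6 and equate their X6 entries. Row 2 is now all distinguished symbols — the join is lossless.
Dependency preservation: X1, X4 → X6; X3, X4, X5 → X6 are not contained in any single fragment, but the restricted closure of each left-hand side across the fragments still reaches the right-hand side; the remaining FDs each lie inside some fragment. All dependencies are preserved.

lossless and dependency-preserving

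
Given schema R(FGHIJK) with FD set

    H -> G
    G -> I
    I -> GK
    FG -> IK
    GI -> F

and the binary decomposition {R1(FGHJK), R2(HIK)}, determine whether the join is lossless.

Yes

Common attributes: R1 ∩ R2 = {HK}.
Closure of {HK}: H → G applies, adding G; G → I applies, adding I; GI → F applies, adding F. So (HK)⁺ = {FGHIK}.
This closure contains every attribute of R2, so R1 ∩ R2 → R2. The join is lossless.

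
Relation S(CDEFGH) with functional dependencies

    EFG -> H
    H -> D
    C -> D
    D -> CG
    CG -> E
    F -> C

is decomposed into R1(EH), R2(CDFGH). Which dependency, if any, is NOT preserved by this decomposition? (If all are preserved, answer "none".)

CG -> E

Check CG → E: no single fragment contains all of {CEG}, and the restricted closure of {CG} across the fragments never reaches {E}.
EFG → H is preserved.
H → D is preserved.
C → D is preserved.
D → CG is preserved.
F → C is preserved.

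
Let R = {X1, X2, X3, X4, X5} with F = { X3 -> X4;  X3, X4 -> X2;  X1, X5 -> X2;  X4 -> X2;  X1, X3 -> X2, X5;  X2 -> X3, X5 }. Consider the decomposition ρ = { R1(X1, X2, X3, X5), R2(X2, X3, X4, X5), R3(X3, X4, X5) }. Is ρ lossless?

Chase test. Columns are X1, X2, X3, X4, X5; row i has aⱼ where attribute j ∈ Ri, else bᵢⱼ.
Initial tableau (one row per fragment):
  row 1: a1 a2 a3 b14 a5
  row 2: b21 a2 a3 a4 a5
  row 3: b31 b32 a3 a4 a5
Rows 1 and 2 agree on X3; apply X3→X4 and equate their X4 entries.
Rows 1 and 3 agree on X3, X4; apply X3, X4→X2 and equate their X2 entries.
Row 1 is now all distinguished symbols — the join is lossless.

Yes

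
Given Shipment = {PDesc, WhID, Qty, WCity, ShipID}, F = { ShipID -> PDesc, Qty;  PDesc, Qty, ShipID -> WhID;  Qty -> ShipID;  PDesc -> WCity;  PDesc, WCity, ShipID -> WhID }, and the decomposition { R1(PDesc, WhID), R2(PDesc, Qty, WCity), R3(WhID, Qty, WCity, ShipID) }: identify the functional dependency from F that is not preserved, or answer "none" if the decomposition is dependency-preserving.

ShipID → PDesc, Qty: restricted closure across fragments reaches PDesc, Qty.
PDesc, Qty, ShipID → WhID: restricted closure across fragments reaches WhID.
Qty → ShipID lies within R3.
PDesc → WCity lies within R2.
PDesc, WCity, ShipID → WhID: restricted closure across fragments reaches WhID.
Every dependency is enforceable on the fragments, so the decomposition is dependency-preserving.

none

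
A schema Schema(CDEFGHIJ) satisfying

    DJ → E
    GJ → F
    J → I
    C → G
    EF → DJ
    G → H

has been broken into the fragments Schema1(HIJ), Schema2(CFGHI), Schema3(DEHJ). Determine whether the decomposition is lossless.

No

Chase test. Columns are CDEFGHIJ; row i has aⱼ where attribute j ∈ Schemai, else bᵢⱼ.
Initial tableau (one row per fragment):
  row 1: b11 b12 b13 b14 b15 a6 a7 a8
  row 2: a1 b22 b23 a4 a5 a6 a7 b28
  row 3: b31 a2 a3 b34 b35 a6 b37 a8
Rows 1 and 3 agree on J; apply J→I and equate their I entries.
No row becomes fully distinguished — the join is lossy.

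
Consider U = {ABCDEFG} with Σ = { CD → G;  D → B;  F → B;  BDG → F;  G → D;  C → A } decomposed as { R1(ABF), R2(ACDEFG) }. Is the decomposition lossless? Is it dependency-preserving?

lossless but not dependency-preserving

Lossless test: (AF)⁺ = {ABF}, which contains all of one fragment — lossless.
Dependency preservation: the restricted closure of {D} across the fragments never reaches {B}, so D → B cannot be enforced without a join — not preserved.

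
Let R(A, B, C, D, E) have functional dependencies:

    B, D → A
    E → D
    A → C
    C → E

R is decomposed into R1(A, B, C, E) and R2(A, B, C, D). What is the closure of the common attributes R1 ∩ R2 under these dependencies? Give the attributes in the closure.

R1 ∩ R2 = {A, B, C}.
C → E applies, adding E
E → D applies, adding D
Closure: {A, B, C, D, E}.

A, B, C, D, E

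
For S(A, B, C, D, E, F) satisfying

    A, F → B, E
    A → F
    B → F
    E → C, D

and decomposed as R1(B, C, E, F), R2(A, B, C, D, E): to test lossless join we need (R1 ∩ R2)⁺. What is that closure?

R1 ∩ R2 = {B, C, E}.
B → F applies, adding F
E → C, D applies, adding D
Closure: {B, C, D, E, F}.

B, C, D, E, F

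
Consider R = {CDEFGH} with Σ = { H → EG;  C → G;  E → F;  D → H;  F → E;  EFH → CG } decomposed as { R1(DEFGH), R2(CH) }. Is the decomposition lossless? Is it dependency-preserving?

lossless but not dependency-preserving

Lossless test: (H)⁺ = {CEFGH}, which contains all of one fragment — lossless.
Dependency preservation: the restricted closure of {C} across the fragments never reaches {G}, so C → G cannot be enforced without a join — not preserved.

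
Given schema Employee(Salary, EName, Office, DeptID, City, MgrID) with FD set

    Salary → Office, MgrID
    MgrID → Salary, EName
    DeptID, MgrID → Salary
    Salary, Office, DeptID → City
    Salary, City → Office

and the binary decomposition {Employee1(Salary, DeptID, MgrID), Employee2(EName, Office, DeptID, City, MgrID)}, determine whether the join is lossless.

Yes

Common attributes: Employee1 ∩ Employee2 = {DeptID, MgrID}.
Closure of {DeptID, MgrID}: MgrID → Salary, EName applies, adding Salary, EName; Salary → Office, MgrID applies, adding Office; Salary, Office, DeptID → City applies, adding City. So (DeptID, MgrID)⁺ = {Salary, EName, Office, DeptID, City, MgrID}.
This closure contains every attribute of Employee1, so Employee1 ∩ Employee2 → Employee1. The join is lossless.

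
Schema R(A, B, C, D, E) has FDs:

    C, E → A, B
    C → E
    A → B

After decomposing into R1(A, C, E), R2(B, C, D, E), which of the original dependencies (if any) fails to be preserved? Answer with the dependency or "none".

Check A → B: no single fragment contains all of {A, B}, and the restricted closure of {A} across the fragments never reaches {B}.
C, E → A, B is preserved.
C → E is preserved.

A → B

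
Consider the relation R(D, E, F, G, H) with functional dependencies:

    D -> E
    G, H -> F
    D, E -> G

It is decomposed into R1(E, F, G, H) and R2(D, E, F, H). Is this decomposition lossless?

No

Common attributes: R1 ∩ R2 = {E, F, H}.
No dependency enlarges {E, F, H}, so (E, F, H)⁺ = {E, F, H}.
The closure contains neither all of R1 = {E, F, G, H} nor all of R2 = {D, E, F, H}, so the common attributes are not a superkey of either fragment. The join is lossy.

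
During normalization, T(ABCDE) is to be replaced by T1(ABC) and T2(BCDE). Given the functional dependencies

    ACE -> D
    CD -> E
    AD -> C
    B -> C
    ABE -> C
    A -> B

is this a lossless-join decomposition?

No

Common attributes: T1 ∩ T2 = {BC}.
No dependency enlarges {BC}, so (BC)⁺ = {BC}.
The closure contains neither all of T1 = {ABC} nor all of T2 = {BCDE}, so the common attributes are not a superkey of either fragment. The join is lossy.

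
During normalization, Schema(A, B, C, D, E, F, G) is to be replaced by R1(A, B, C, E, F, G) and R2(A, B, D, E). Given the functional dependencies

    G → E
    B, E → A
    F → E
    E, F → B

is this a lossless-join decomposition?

No

Common attributes: R1 ∩ R2 = {A, B, E}.
No dependency enlarges {A, B, E}, so (A, B, E)⁺ = {A, B, E}.
The closure contains neither all of R1 = {A, B, C, E, F, G} nor all of R2 = {A, B, D, E}, so the common attributes are not a superkey of either fragment. The join is lossy.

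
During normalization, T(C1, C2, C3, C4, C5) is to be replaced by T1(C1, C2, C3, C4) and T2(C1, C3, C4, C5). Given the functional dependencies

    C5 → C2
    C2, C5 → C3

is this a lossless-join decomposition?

No

Common attributes: T1 ∩ T2 = {C1, C3, C4}.
No dependency enlarges {C1, C3, C4}, so (C1, C3, C4)⁺ = {C1, C3, C4}.
The closure contains neither all of T1 = {C1, C2, C3, C4} nor all of T2 = {C1, C3, C4, C5}, so the common attributes are not a superkey of either fragment. The join is lossy.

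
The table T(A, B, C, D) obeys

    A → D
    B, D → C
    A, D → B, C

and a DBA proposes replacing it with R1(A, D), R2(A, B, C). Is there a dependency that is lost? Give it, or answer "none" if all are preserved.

Check B, D → C: no single fragment contains all of {B, C, D}, and the restricted closure of {B, D} across the fragments never reaches {C}.
A → D is preserved.
A, D → B, C is preserved.

B, D → C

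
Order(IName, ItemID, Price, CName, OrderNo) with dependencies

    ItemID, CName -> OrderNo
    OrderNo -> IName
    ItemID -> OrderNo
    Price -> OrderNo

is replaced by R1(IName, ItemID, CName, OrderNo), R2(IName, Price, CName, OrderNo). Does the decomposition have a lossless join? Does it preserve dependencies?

lossy but dependency-preserving

Lossless test: (IName, CName, OrderNo)⁺ = {IName, CName, OrderNo}, which is a superkey of neither fragment — lossy.
Dependency preservation: every FD's attributes lie within a single fragment, so each can be enforced locally — preserved.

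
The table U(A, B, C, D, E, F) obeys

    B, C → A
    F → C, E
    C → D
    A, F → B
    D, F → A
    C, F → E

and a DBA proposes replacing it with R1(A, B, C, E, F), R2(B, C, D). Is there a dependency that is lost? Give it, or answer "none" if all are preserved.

none

B, C → A lies within R1.
F → C, E lies within R1.
C → D lies within R2.
A, F → B lies within R1.
D, F → A: restricted closure across fragments reaches A.
C, F → E lies within R1.
Every dependency is enforceable on the fragments, so the decomposition is dependency-preserving.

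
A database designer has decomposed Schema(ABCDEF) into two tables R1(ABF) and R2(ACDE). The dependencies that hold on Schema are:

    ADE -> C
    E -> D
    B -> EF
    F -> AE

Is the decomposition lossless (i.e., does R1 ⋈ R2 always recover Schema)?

No

Common attributes: R1 ∩ R2 = {A}.
No dependency enlarges {A}, so (A)⁺ = {A}.
The closure contains neither all of R1 = {ABF} nor all of R2 = {ACDE}, so the common attributes are not a superkey of either fragment. The join is lossy.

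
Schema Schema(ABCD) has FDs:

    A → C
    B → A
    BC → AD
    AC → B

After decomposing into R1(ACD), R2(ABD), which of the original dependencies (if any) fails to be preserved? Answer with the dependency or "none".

A → C lies within R1.
B → A lies within R2.
BC → AD: restricted closure across fragments reaches AD.
AC → B: restricted closure across fragments reaches B.
Every dependency is enforceable on the fragments, so the decomposition is dependency-preserving.

none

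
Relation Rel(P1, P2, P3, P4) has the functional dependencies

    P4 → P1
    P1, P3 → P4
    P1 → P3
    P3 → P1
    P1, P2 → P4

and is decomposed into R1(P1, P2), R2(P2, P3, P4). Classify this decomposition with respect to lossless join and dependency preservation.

lossy and not dependency-preserving

Lossless test: (P2)⁺ = {P2}, which is a superkey of neither fragment — lossy.
Dependency preservation: the restricted closure of {P4} across the fragments never reaches {P1}, so P4 → P1 cannot be enforced without a join — not preserved.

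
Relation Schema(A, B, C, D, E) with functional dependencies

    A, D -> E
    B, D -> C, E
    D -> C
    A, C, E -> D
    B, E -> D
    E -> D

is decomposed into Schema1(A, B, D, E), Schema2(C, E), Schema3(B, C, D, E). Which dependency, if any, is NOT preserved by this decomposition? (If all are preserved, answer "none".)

A, D → E lies within Schema1.
B, D → C, E lies within Schema3.
D → C lies within Schema3.
A, C, E → D: restricted closure across fragments reaches D.
B, E → D lies within Schema1.
E → D lies within Schema1.
Every dependency is enforceable on the fragments, so the decomposition is dependency-preserving.

none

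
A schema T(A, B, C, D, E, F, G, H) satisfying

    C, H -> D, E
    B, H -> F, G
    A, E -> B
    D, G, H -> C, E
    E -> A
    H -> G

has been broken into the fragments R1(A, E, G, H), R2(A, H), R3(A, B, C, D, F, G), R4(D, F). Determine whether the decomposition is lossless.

Chase test. Columns are A, B, C, D, E, F, G, H; row i has aⱼ where attribute j ∈ Ri, else bᵢⱼ.
Initial tableau (one row per fragment):
  row 1: a1 b12 b13 b14 a5 b16 a7 a8
  row 2: a1 b22 b23 b24 b25 b26 b27 a8
  row 3: a1 a2 a3 a4 b35 a6 a7 b38
  row 4: b41 b42 b43 a4 b45 a6 b47 b48
Rows 1 and 2 agree on H; apply H→G and equate their G entries.
No row becomes fully distinguished — the join is lossy.

No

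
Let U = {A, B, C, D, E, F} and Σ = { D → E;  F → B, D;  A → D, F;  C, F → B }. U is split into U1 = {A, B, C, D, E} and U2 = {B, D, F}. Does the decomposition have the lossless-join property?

No

Common attributes: U1 ∩ U2 = {B, D}.
Closure of {B, D}: D → E applies, adding E. So (B, D)⁺ = {B, D, E}.
The closure contains neither all of U1 = {A, B, C, D, E} nor all of U2 = {B, D, F}, so the common attributes are not a superkey of either fragment. The join is lossy.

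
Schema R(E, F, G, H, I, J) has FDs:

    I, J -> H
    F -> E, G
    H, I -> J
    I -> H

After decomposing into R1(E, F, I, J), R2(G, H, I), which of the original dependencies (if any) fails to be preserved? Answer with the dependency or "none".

F -> E, G

Check F → E, G: no single fragment contains all of {E, F, G}, and the restricted closure of {F} across the fragments never reaches {E, G}.
I, J → H is preserved.
H, I → J is preserved.
I → H is preserved.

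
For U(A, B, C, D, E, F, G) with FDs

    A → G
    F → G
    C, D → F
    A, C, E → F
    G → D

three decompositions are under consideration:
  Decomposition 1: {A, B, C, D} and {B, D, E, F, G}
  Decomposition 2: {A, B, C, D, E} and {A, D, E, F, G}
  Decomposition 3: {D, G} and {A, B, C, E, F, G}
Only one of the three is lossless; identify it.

Decomposition 1: common = {B, D}, closure = {B, D} → lossy.
Decomposition 2: common = {A, D, E}, closure = {A, D, E, G} → lossy.
Decomposition 3: common = {G}, closure = {D, G} → lossless.

Decomposition 3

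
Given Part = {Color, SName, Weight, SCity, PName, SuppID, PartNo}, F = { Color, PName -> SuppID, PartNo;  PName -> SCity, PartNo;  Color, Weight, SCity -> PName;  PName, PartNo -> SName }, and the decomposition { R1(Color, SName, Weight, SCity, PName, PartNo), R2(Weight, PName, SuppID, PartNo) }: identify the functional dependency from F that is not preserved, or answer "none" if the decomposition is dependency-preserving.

Color, PName -> SuppID, PartNo

Check Color, PName → SuppID, PartNo: no single fragment contains all of {Color, PName, SuppID, PartNo}, and the restricted closure of {Color, PName} across the fragments never reaches {SuppID, PartNo}.
PName → SCity, PartNo is preserved.
Color, Weight, SCity → PName is preserved.
PName, PartNo → SName is preserved.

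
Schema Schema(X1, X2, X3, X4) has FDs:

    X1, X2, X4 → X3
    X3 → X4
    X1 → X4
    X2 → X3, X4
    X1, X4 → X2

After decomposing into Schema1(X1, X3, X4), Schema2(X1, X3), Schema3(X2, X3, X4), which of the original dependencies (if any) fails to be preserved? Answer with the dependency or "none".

X1, X4 → X2

Check X1, X4 → X2: no single fragment contains all of {X1, X2, X4}, and the restricted closure of {X1, X4} across the fragments never reaches {X2}.
X1, X2, X4 → X3 is preserved.
X3 → X4 is preserved.
X1 → X4 is preserved.
X2 → X3, X4 is preserved.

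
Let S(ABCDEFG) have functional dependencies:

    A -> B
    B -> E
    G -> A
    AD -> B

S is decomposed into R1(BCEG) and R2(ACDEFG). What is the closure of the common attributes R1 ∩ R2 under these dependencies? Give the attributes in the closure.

R1 ∩ R2 = {CEG}.
G → A applies, adding A
A → B applies, adding B
Closure: {ABCEG}.

ABCEG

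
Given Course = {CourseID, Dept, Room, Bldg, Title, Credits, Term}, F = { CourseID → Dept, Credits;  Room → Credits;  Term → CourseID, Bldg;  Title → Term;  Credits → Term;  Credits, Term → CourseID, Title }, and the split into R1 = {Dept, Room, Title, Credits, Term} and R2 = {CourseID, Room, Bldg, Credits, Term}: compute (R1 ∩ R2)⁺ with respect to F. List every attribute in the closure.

CourseID, Dept, Room, Bldg, Title, Credits, Term

R1 ∩ R2 = {Room, Credits, Term}.
Term → CourseID, Bldg applies, adding CourseID, Bldg
Credits, Term → CourseID, Title applies, adding Title
CourseID → Dept, Credits applies, adding Dept
Closure: {CourseID, Dept, Room, Bldg, Title, Credits, Term}.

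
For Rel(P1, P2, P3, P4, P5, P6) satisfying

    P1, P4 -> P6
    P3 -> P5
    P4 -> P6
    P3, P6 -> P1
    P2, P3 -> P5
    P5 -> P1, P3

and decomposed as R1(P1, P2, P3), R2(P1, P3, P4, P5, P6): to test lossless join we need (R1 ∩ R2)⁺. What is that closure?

P1, P3, P5

R1 ∩ R2 = {P1, P3}.
P3 → P5 applies, adding P5
Closure: {P1, P3, P5}.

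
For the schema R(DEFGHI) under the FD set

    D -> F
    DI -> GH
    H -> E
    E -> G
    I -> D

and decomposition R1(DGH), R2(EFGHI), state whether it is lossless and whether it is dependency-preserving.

Lossless test: (GH)⁺ = {EGH}, which is a superkey of neither fragment — lossy.
Dependency preservation: the restricted closure of {D} across the fragments never reaches {F}, so D → F cannot be enforced without a join — not preserved.

lossy and not dependency-preserving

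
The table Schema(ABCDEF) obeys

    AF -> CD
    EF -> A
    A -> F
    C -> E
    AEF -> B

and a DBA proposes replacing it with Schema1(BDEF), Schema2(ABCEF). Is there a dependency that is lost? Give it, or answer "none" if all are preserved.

none

AF → CD: restricted closure across fragments reaches CD.
EF → A lies within Schema2.
A → F lies within Schema2.
C → E lies within Schema2.
AEF → B lies within Schema2.
Every dependency is enforceable on the fragments, so the decomposition is dependency-preserving.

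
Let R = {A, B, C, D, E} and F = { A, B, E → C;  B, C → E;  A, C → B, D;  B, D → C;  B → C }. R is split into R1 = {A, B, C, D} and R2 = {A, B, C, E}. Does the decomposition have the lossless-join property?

Common attributes: R1 ∩ R2 = {A, B, C}.
Closure of {A, B, C}: B, C → E applies, adding E; A, C → B, D applies, adding D. So (A, B, C)⁺ = {A, B, C, D, E}.
This closure contains every attribute of R1, so R1 ∩ R2 → R1. The join is lossless.

Yes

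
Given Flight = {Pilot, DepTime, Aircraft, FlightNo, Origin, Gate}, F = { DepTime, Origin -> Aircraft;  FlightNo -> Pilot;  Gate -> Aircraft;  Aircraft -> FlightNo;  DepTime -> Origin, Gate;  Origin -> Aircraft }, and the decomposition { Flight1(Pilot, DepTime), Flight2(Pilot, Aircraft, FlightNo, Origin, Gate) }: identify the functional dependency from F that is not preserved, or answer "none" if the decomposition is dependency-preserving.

DepTime -> Origin, Gate

Check DepTime → Origin, Gate: no single fragment contains all of {DepTime, Origin, Gate}, and the restricted closure of {DepTime} across the fragments never reaches {Origin, Gate}.
DepTime, Origin → Aircraft is preserved.
FlightNo → Pilot is preserved.
Gate → Aircraft is preserved.
Aircraft → FlightNo is preserved.
Origin → Aircraft is preserved.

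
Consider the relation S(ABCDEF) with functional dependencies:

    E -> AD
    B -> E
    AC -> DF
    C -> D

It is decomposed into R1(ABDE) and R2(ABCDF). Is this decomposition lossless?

Yes

Common attributes: R1 ∩ R2 = {ABD}.
Closure of {ABD}: B → E applies, adding E. So (ABD)⁺ = {ABDE}.
This closure contains every attribute of R1, so R1 ∩ R2 → R1. The join is lossless.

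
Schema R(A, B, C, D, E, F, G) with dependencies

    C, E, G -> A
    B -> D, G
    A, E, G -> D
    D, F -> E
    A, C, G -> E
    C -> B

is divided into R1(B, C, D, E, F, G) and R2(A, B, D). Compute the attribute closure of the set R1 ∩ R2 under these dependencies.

R1 ∩ R2 = {B, D}.
B → D, G applies, adding G
Closure: {B, D, G}.

B, D, G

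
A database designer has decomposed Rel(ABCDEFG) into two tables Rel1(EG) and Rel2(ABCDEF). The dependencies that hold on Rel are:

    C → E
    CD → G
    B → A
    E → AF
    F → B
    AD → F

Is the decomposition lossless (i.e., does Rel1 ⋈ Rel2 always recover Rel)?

No

Common attributes: Rel1 ∩ Rel2 = {E}.
Closure of {E}: E → AF applies, adding AF; F → B applies, adding B. So (E)⁺ = {ABEF}.
The closure contains neither all of Rel1 = {EG} nor all of Rel2 = {ABCDEF}, so the common attributes are not a superkey of either fragment. The join is lossy.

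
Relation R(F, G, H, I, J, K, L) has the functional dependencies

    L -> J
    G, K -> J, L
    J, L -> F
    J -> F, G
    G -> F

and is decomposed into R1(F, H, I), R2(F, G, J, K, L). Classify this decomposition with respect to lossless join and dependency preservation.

lossy but dependency-preserving

Lossless test: (F)⁺ = {F}, which is a superkey of neither fragment — lossy.
Dependency preservation: every FD's attributes lie within a single fragment, so each can be enforced locally — preserved.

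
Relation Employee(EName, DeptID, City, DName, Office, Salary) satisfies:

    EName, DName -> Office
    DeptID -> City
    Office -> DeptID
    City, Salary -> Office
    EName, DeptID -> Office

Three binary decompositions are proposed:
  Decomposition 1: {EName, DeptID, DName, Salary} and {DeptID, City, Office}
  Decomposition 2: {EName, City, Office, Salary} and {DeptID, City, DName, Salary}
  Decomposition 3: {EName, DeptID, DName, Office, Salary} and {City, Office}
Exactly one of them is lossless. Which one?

Decomposition 1: common = {DeptID}, closure = {DeptID, City} → lossy.
Decomposition 2: common = {City, Salary}, closure = {DeptID, City, Office, Salary} → lossy.
Decomposition 3: common = {Office}, closure = {DeptID, City, Office} → lossless.

Decomposition 3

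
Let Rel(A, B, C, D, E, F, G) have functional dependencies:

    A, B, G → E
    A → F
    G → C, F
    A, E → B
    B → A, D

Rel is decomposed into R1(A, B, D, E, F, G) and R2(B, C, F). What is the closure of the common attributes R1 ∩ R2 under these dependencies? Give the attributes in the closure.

R1 ∩ R2 = {B, F}.
B → A, D applies, adding A, D
Closure: {A, B, D, F}.

A, B, D, F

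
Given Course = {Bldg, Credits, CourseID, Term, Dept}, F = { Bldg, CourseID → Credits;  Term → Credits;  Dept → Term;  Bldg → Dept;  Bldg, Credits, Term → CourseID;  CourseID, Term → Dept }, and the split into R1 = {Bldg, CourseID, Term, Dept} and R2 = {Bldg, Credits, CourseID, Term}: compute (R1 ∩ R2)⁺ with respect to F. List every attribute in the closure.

R1 ∩ R2 = {Bldg, CourseID, Term}.
Bldg, CourseID → Credits applies, adding Credits
Bldg → Dept applies, adding Dept
Closure: {Bldg, Credits, CourseID, Term, Dept}.

Bldg, Credits, CourseID, Term, Dept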